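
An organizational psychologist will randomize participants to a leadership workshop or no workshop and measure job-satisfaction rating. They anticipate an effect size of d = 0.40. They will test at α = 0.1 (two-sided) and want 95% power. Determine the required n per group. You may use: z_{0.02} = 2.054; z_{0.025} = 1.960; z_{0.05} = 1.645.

n = 136 per group

For two independent groups with equal n: n = 2·((z_{α/2} + z_β) / d)².
z_{α/2} + z_β = 1.645 + 1.645 = 3.290.
n = 2 × (3.290 / 0.40)² = 2 × 8.225² = 2 × 67.65 = 135.3.
Round up to the next whole participant.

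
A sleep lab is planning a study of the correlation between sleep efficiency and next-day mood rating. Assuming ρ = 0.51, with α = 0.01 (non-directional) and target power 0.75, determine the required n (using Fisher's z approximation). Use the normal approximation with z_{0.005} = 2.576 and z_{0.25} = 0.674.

Fisher's z: C = ½·ln((1+r)/(1−r)) = ½·ln(3.0816) = 0.5627.
n = ((z_{α/2} + z_β)/C)² + 3.
(2.576 + 0.674) / 0.5627 = 3.250 / 0.5627 = 5.776.
n = 5.776² + 3 = 33.36 + 3 = 36.4.
Round up.

n = 37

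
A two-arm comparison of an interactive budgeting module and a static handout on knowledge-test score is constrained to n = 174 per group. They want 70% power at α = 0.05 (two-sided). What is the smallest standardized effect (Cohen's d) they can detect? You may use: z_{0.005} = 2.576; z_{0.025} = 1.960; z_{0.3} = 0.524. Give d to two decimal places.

For two independent groups of n = 174 each: d_min = (z_{α/2} + z_β)·√(2/n).
z-sum = 1.960 + 0.524 = 2.484.
d_min = 2.484 × √(2/174) = 2.484 × 0.1072 = 0.266.

d_min ≈ 0.27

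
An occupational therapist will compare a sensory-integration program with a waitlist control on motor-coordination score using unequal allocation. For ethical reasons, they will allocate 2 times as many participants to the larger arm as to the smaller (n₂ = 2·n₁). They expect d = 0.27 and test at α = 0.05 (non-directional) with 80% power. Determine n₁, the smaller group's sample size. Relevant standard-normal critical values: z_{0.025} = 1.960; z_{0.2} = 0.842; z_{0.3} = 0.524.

With allocation ratio k = n₂/n₁ = 2, Var(x̄₁−x̄₂) = σ²(1/n₁ + 1/(k·n₁)) = σ²·(k+1)/(k·n₁).
So n₁ = (1 + 1/k)·((z_{α/2} + z_β)/d)² = 1.500 × (2.802/0.27)².
n₁ = 1.500 × 107.70 = 161.5.
Round up: n₁ = 162, giving n₂ = 2 × 162 = 324.

n₁ = 162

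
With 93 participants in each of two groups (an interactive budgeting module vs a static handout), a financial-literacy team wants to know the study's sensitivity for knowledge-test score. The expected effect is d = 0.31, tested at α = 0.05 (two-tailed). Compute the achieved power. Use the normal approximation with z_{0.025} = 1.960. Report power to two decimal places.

power ≈ 0.56

For two equal groups, power = Φ(d·√(n/2) − z_{α/2}).
d·√(n/2) = 0.31 × √(93/2) = 0.31 × 6.819 = 2.114.
z_β = 2.114 − 1.960 = 0.154.
Power = Φ(0.154) = 0.561.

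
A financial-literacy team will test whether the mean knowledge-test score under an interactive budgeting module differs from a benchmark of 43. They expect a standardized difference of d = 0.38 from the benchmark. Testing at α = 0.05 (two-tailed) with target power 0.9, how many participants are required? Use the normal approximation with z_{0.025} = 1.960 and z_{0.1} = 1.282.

For a one-sample test: n = ((z_{α/2} + z_β) / d)².
z_{α/2} + z_β = 1.960 + 1.282 = 3.242.
n = (3.242 / 0.38)² = 8.532² = 72.79.
Round up.

n = 73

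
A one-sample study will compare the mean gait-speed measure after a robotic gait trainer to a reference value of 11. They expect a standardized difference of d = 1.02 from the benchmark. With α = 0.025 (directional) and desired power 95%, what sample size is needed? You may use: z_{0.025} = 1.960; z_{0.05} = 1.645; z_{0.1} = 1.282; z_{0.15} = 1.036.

For a one-sample test: n = ((z_{α} + z_β) / d)².
z_{α} + z_β = 1.960 + 1.645 = 3.605.
n = (3.605 / 1.02)² = 3.534² = 12.49.
Round up.

n = 13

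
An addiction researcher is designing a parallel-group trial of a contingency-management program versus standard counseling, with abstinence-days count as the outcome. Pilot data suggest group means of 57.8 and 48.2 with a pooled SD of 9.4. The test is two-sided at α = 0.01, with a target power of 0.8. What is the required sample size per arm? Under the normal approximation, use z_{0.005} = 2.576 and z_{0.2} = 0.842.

n = 23 per group

Cohen's d = |M₁ − M₂| / SD_pooled = |57.8 − 48.2| / 9.4 = 9.6 / 9.4 = 1.021.
For two independent groups with equal n: n = 2·((z_{α/2} + z_β) / d)².
z_{α/2} + z_β = 2.576 + 0.842 = 3.418.
n = 2 × (3.418 / 1.021)² = 2 × 3.348² = 2 × 11.21 = 22.4.
Round up to the next whole participant.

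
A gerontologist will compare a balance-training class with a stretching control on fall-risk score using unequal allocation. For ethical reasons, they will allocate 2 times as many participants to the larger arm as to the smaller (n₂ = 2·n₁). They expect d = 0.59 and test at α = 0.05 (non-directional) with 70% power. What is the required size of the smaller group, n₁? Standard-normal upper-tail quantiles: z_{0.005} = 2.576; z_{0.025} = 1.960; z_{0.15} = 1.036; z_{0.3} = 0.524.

n₁ = 27

With allocation ratio k = n₂/n₁ = 2, Var(x̄₁−x̄₂) = σ²(1/n₁ + 1/(k·n₁)) = σ²·(k+1)/(k·n₁).
So n₁ = (1 + 1/k)·((z_{α/2} + z_β)/d)² = 1.500 × (2.484/0.59)².
n₁ = 1.500 × 17.73 = 26.6.
Round up: n₁ = 27, giving n₂ = 2 × 27 = 54.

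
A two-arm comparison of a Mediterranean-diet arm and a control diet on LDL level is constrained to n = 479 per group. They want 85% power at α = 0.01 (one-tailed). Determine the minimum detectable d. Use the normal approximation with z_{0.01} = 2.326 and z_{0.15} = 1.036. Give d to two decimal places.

For two independent groups of n = 479 each: d_min = (z_{α} + z_β)·√(2/n).
z-sum = 2.326 + 1.036 = 3.362.
d_min = 3.362 × √(2/479) = 3.362 × 0.0646 = 0.217.

d_min ≈ 0.22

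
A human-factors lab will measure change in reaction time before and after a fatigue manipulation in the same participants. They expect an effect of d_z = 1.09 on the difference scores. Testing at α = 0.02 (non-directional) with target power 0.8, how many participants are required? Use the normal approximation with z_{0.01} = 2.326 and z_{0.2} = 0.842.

For a paired (one-sample on differences) test: n = ((z_{α/2} + z_β) / d)².
z_{α/2} + z_β = 2.326 + 0.842 = 3.168.
n = (3.168 / 1.09)² = 2.906² = 8.45.
Round up.

n = 9 pairs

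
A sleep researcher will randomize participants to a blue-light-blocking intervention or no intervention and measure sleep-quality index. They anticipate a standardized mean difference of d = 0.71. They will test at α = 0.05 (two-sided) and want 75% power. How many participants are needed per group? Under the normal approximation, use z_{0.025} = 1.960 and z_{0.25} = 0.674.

For two independent groups with equal n: n = 2·((z_{α/2} + z_β) / d)².
z_{α/2} + z_β = 1.960 + 0.674 = 2.634.
n = 2 × (2.634 / 0.71)² = 2 × 3.710² = 2 × 13.76 = 27.5.
Round up to the next whole participant.

n = 28 per group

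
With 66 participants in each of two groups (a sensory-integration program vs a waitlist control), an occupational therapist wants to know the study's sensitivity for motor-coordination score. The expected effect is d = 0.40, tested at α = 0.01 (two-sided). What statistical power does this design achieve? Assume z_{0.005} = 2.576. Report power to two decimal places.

power ≈ 0.39

For two equal groups, power = Φ(d·√(n/2) − z_{α/2}).
d·√(n/2) = 0.40 × √(66/2) = 0.40 × 5.745 = 2.298.
z_β = 2.298 − 2.576 = -0.278.
Power = Φ(-0.278) = 0.390.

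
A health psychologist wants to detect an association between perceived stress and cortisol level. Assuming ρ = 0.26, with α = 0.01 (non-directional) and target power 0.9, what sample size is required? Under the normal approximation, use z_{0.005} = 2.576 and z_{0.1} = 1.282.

Fisher's z: C = ½·ln((1+r)/(1−r)) = ½·ln(1.7027) = 0.2661.
n = ((z_{α/2} + z_β)/C)² + 3.
(2.576 + 1.282) / 0.2661 = 3.858 / 0.2661 = 14.498.
n = 14.498² + 3 = 210.20 + 3 = 213.2.
Round up.

n = 214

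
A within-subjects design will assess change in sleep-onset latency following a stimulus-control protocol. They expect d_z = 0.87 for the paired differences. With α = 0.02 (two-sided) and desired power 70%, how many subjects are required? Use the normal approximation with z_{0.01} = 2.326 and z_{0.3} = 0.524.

n = 11 pairs

For a paired (one-sample on differences) test: n = ((z_{α/2} + z_β) / d)².
z_{α/2} + z_β = 2.326 + 0.524 = 2.850.
n = (2.850 / 0.87)² = 3.276² = 10.73.
Round up.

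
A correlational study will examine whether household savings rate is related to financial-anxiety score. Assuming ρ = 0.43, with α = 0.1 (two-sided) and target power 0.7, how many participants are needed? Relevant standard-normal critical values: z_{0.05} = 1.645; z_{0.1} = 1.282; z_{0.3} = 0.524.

Fisher's z: C = ½·ln((1+r)/(1−r)) = ½·ln(2.5088) = 0.4599.
n = ((z_{α/2} + z_β)/C)² + 3.
(1.645 + 0.524) / 0.4599 = 2.169 / 0.4599 = 4.716.
n = 4.716² + 3 = 22.24 + 3 = 25.2.
Round up.

n = 26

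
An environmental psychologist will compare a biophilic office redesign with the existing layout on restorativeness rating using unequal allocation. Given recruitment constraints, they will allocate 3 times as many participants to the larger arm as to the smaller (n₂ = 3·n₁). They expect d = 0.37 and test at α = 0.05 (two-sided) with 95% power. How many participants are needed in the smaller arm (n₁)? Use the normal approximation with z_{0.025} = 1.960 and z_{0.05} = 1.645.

n₁ = 127

With allocation ratio k = n₂/n₁ = 3, Var(x̄₁−x̄₂) = σ²(1/n₁ + 1/(k·n₁)) = σ²·(k+1)/(k·n₁).
So n₁ = (1 + 1/k)·((z_{α/2} + z_β)/d)² = 1.333 × (3.605/0.37)².
n₁ = 1.333 × 94.93 = 126.6.
Round up: n₁ = 127, giving n₂ = 3 × 127 = 381.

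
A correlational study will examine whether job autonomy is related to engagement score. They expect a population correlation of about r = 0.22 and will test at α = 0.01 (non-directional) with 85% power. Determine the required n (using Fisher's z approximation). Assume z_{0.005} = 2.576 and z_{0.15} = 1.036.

n = 264

Fisher's z: C = ½·ln((1+r)/(1−r)) = ½·ln(1.5641) = 0.2237.
n = ((z_{α/2} + z_β)/C)² + 3.
(2.576 + 1.036) / 0.2237 = 3.612 / 0.2237 = 16.147.
n = 16.147² + 3 = 260.71 + 3 = 263.7.
Round up.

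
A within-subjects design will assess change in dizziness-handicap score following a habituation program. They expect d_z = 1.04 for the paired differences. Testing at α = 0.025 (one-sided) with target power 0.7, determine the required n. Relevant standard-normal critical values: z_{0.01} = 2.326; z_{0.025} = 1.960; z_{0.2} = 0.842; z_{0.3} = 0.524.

n = 6 pairs

For a paired (one-sample on differences) test: n = ((z_{α} + z_β) / d)².
z_{α} + z_β = 1.960 + 0.524 = 2.484.
n = (2.484 / 1.04)² = 2.388² = 5.70.
Round up.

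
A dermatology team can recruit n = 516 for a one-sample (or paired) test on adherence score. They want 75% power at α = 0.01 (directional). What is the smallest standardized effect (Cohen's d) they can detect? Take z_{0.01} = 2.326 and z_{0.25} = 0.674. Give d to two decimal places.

For a single sample (or paired design) of n = 516: d_min = (z_{α} + z_β)/√n.
z-sum = 2.326 + 0.674 = 3.000.
d_min = 3.000 / √516 = 3.000 / 22.716 = 0.132.

d_min ≈ 0.13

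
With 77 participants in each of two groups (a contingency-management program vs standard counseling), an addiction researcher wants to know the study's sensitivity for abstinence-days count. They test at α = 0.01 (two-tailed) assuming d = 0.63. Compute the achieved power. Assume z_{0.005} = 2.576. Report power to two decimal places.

For two equal groups, power = Φ(d·√(n/2) − z_{α/2}).
d·√(n/2) = 0.63 × √(77/2) = 0.63 × 6.205 = 3.909.
z_β = 3.909 − 2.576 = 1.333.
Power = Φ(1.333) = 0.909.

power ≈ 0.91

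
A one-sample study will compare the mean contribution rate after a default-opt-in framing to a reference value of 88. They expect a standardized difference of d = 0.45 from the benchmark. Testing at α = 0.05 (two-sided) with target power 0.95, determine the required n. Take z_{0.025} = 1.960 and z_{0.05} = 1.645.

n = 65

For a one-sample test: n = ((z_{α/2} + z_β) / d)².
z_{α/2} + z_β = 1.960 + 1.645 = 3.605.
n = (3.605 / 0.45)² = 8.011² = 64.18.
Round up.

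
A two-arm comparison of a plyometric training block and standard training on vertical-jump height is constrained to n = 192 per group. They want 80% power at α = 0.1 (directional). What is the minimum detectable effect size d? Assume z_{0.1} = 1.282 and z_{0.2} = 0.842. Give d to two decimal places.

For two independent groups of n = 192 each: d_min = (z_{α} + z_β)·√(2/n).
z-sum = 1.282 + 0.842 = 2.124.
d_min = 2.124 × √(2/192) = 2.124 × 0.1021 = 0.217.

d_min ≈ 0.22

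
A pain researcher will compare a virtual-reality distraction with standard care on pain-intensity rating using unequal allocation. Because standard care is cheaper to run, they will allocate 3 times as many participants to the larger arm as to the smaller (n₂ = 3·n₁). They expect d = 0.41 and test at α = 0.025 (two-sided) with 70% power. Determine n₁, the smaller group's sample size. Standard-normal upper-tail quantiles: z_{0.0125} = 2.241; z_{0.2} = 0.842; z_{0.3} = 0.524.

With allocation ratio k = n₂/n₁ = 3, Var(x̄₁−x̄₂) = σ²(1/n₁ + 1/(k·n₁)) = σ²·(k+1)/(k·n₁).
So n₁ = (1 + 1/k)·((z_{α/2} + z_β)/d)² = 1.333 × (2.765/0.41)².
n₁ = 1.333 × 45.48 = 60.6.
Round up: n₁ = 61, giving n₂ = 3 × 61 = 183.

n₁ = 61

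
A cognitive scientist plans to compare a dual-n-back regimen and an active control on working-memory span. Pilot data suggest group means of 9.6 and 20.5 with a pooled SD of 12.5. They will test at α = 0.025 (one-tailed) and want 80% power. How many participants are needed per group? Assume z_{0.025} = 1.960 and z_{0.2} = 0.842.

Cohen's d = |M₁ − M₂| / SD_pooled = |9.6 − 20.5| / 12.5 = 10.9 / 12.5 = 0.872.
For two independent groups with equal n: n = 2·((z_{α} + z_β) / d)².
z_{α} + z_β = 1.960 + 0.842 = 2.802.
n = 2 × (2.802 / 0.872)² = 2 × 3.213² = 2 × 10.33 = 20.7.
Round up to the next whole participant.

n = 21 per group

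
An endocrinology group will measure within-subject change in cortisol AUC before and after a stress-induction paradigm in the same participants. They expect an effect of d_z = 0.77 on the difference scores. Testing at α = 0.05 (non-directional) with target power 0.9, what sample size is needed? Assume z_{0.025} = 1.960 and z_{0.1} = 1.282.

For a paired (one-sample on differences) test: n = ((z_{α/2} + z_β) / d)².
z_{α/2} + z_β = 1.960 + 1.282 = 3.242.
n = (3.242 / 0.77)² = 4.210² = 17.73.
Round up.

n = 18 pairs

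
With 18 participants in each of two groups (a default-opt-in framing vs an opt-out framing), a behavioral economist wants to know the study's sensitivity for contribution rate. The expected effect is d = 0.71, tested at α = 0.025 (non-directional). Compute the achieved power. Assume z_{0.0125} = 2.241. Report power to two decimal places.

power ≈ 0.46

For two equal groups, power = Φ(d·√(n/2) − z_{α/2}).
d·√(n/2) = 0.71 × √(18/2) = 0.71 × 3.000 = 2.130.
z_β = 2.130 − 2.241 = -0.111.
Power = Φ(-0.111) = 0.456.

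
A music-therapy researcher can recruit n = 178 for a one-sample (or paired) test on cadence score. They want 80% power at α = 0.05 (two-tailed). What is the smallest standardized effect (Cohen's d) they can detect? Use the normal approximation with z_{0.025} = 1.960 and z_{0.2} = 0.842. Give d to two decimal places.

d_min ≈ 0.21

For a single sample (or paired design) of n = 178: d_min = (z_{α/2} + z_β)/√n.
z-sum = 1.960 + 0.842 = 2.802.
d_min = 2.802 / √178 = 2.802 / 13.342 = 0.210.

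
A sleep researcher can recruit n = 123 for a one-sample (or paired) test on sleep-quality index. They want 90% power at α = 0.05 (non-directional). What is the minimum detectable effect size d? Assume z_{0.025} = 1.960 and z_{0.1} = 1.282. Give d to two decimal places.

d_min ≈ 0.29

For a single sample (or paired design) of n = 123: d_min = (z_{α/2} + z_β)/√n.
z-sum = 1.960 + 1.282 = 3.242.
d_min = 3.242 / √123 = 3.242 / 11.091 = 0.292.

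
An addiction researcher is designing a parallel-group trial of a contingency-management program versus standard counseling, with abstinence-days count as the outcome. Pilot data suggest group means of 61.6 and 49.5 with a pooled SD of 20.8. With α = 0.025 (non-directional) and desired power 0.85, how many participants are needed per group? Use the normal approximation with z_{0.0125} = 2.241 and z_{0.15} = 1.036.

n = 64 per group

Cohen's d = |M₁ − M₂| / SD_pooled = |61.6 − 49.5| / 20.8 = 12.1 / 20.8 = 0.582.
For two independent groups with equal n: n = 2·((z_{α/2} + z_β) / d)².
z_{α/2} + z_β = 2.241 + 1.036 = 3.277.
n = 2 × (3.277 / 0.582)² = 2 × 5.631² = 2 × 31.70 = 63.4.
Round up to the next whole participant.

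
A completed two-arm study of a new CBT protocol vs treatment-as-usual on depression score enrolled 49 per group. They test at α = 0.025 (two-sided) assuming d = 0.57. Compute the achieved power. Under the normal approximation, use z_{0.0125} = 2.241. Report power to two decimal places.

power ≈ 0.72

For two equal groups, power = Φ(d·√(n/2) − z_{α/2}).
d·√(n/2) = 0.57 × √(49/2) = 0.57 × 4.950 = 2.821.
z_β = 2.821 − 2.241 = 0.580.
Power = Φ(0.580) = 0.719.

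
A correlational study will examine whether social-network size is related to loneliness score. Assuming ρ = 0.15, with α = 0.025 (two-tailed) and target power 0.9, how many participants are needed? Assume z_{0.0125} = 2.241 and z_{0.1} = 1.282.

Fisher's z: C = ½·ln((1+r)/(1−r)) = ½·ln(1.3529) = 0.1511.
n = ((z_{α/2} + z_β)/C)² + 3.
(2.241 + 1.282) / 0.1511 = 3.523 / 0.1511 = 23.316.
n = 23.316² + 3 = 543.62 + 3 = 546.6.
Round up.

n = 547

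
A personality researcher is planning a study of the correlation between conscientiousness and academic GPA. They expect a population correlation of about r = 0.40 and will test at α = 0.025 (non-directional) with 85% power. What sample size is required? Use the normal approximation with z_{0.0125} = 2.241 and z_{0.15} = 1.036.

Fisher's z: C = ½·ln((1+r)/(1−r)) = ½·ln(2.3333) = 0.4236.
n = ((z_{α/2} + z_β)/C)² + 3.
(2.241 + 1.036) / 0.4236 = 3.277 / 0.4236 = 7.736.
n = 7.736² + 3 = 59.85 + 3 = 62.8.
Round up.

n = 63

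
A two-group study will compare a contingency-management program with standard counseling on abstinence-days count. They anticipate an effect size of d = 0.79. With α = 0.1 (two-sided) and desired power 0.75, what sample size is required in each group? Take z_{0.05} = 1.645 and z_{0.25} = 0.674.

n = 18 per group

For two independent groups with equal n: n = 2·((z_{α/2} + z_β) / d)².
z_{α/2} + z_β = 1.645 + 0.674 = 2.319.
n = 2 × (2.319 / 0.79)² = 2 × 2.935² = 2 × 8.62 = 17.2.
Round up to the next whole participant.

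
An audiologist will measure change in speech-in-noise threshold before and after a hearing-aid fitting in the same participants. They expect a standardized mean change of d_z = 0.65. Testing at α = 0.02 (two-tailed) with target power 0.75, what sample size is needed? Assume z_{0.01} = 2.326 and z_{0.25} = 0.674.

n = 22 pairs

For a paired (one-sample on differences) test: n = ((z_{α/2} + z_β) / d)².
z_{α/2} + z_β = 2.326 + 0.674 = 3.000.
n = (3.000 / 0.65)² = 4.615² = 21.30.
Round up.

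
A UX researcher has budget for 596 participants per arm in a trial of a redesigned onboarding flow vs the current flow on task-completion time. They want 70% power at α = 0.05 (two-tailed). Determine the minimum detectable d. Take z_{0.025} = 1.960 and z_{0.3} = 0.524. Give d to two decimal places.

For two independent groups of n = 596 each: d_min = (z_{α/2} + z_β)·√(2/n).
z-sum = 1.960 + 0.524 = 2.484.
d_min = 2.484 × √(2/596) = 2.484 × 0.0579 = 0.144.

d_min ≈ 0.14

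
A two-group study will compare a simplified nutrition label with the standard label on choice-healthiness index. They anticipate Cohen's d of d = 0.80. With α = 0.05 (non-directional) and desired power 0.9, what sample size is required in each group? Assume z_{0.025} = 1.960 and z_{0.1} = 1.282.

For two independent groups with equal n: n = 2·((z_{α/2} + z_β) / d)².
z_{α/2} + z_β = 1.960 + 1.282 = 3.242.
n = 2 × (3.242 / 0.80)² = 2 × 4.052² = 2 × 16.42 = 32.8.
Round up to the next whole participant.

n = 33 per group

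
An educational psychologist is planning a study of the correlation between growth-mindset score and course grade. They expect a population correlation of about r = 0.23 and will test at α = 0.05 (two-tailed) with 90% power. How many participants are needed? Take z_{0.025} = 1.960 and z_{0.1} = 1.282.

Fisher's z: C = ½·ln((1+r)/(1−r)) = ½·ln(1.5974) = 0.2342.
n = ((z_{α/2} + z_β)/C)² + 3.
(1.960 + 1.282) / 0.2342 = 3.242 / 0.2342 = 13.843.
n = 13.843² + 3 = 191.63 + 3 = 194.6.
Round up.

n = 195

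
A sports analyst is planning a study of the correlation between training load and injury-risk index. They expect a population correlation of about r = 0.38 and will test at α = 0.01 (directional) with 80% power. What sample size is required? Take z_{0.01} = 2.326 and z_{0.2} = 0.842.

n = 66

Fisher's z: C = ½·ln((1+r)/(1−r)) = ½·ln(2.2258) = 0.4001.
n = ((z_{α} + z_β)/C)² + 3.
(2.326 + 0.842) / 0.4001 = 3.168 / 0.4001 = 7.918.
n = 7.918² + 3 = 62.70 + 3 = 65.7.
Round up.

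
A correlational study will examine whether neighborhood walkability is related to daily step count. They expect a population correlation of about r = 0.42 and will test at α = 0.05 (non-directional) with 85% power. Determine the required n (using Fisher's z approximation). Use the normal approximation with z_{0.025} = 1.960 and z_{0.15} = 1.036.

Fisher's z: C = ½·ln((1+r)/(1−r)) = ½·ln(2.4483) = 0.4477.
n = ((z_{α/2} + z_β)/C)² + 3.
(1.960 + 1.036) / 0.4477 = 2.996 / 0.4477 = 6.692.
n = 6.692² + 3 = 44.78 + 3 = 47.8.
Round up.

n = 48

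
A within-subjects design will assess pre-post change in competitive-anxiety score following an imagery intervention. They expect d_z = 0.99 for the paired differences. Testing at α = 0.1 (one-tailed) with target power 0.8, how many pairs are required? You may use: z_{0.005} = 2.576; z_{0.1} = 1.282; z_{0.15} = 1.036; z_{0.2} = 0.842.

n = 5 pairs

For a paired (one-sample on differences) test: n = ((z_{α} + z_β) / d)².
z_{α} + z_β = 1.282 + 0.842 = 2.124.
n = (2.124 / 0.99)² = 2.145² = 4.60.
Round up.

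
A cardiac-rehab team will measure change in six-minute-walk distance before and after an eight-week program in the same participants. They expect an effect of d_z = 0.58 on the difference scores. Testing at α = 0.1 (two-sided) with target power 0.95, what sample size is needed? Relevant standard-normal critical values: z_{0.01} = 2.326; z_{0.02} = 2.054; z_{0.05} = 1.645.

n = 33 pairs

For a paired (one-sample on differences) test: n = ((z_{α/2} + z_β) / d)².
z_{α/2} + z_β = 1.645 + 1.645 = 3.290.
n = (3.290 / 0.58)² = 5.672² = 32.18.
Round up.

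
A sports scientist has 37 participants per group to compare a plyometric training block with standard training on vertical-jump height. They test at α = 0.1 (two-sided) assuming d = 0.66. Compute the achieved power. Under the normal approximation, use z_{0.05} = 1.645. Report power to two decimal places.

power ≈ 0.88

For two equal groups, power = Φ(d·√(n/2) − z_{α/2}).
d·√(n/2) = 0.66 × √(37/2) = 0.66 × 4.301 = 2.839.
z_β = 2.839 − 1.645 = 1.194.
Power = Φ(1.194) = 0.884.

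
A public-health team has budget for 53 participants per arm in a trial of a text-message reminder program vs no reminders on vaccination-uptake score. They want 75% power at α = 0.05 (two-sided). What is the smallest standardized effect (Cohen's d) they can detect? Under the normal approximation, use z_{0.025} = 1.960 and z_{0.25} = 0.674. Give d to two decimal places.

d_min ≈ 0.51

For two independent groups of n = 53 each: d_min = (z_{α/2} + z_β)·√(2/n).
z-sum = 1.960 + 0.674 = 2.634.
d_min = 2.634 × √(2/53) = 2.634 × 0.1943 = 0.512.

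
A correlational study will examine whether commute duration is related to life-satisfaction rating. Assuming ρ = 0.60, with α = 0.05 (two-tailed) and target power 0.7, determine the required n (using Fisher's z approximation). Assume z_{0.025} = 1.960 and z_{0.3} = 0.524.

n = 16

Fisher's z: C = ½·ln((1+r)/(1−r)) = ½·ln(4.0000) = 0.6931.
n = ((z_{α/2} + z_β)/C)² + 3.
(1.960 + 0.524) / 0.6931 = 2.484 / 0.6931 = 3.584.
n = 3.584² + 3 = 12.84 + 3 = 15.8.
Round up.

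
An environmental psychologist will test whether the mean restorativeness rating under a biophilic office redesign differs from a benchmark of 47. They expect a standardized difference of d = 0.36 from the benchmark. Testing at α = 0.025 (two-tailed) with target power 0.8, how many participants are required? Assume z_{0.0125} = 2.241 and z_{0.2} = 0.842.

n = 74

For a one-sample test: n = ((z_{α/2} + z_β) / d)².
z_{α/2} + z_β = 2.241 + 0.842 = 3.083.
n = (3.083 / 0.36)² = 8.564² = 73.34.
Round up.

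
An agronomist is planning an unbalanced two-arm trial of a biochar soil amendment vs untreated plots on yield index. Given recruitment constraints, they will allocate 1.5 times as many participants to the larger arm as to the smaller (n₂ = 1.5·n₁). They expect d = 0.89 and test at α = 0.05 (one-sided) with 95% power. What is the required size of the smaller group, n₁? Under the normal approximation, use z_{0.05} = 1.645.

With allocation ratio k = n₂/n₁ = 1.5, Var(x̄₁−x̄₂) = σ²(1/n₁ + 1/(k·n₁)) = σ²·(k+1)/(k·n₁).
So n₁ = (1 + 1/k)·((z_{α} + z_β)/d)² = 1.667 × (3.290/0.89)².
n₁ = 1.667 × 13.67 = 22.8.
Round up: n₁ = 23, giving n₂ = ⌈1.5 × 23⌉ = ⌈34.5⌉ = 35.

n₁ = 23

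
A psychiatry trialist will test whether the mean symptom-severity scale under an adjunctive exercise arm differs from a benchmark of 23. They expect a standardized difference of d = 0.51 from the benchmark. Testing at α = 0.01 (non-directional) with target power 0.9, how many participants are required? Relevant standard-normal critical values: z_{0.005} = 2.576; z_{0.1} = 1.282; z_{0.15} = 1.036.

For a one-sample test: n = ((z_{α/2} + z_β) / d)².
z_{α/2} + z_β = 2.576 + 1.282 = 3.858.
n = (3.858 / 0.51)² = 7.565² = 57.22.
Round up.

n = 58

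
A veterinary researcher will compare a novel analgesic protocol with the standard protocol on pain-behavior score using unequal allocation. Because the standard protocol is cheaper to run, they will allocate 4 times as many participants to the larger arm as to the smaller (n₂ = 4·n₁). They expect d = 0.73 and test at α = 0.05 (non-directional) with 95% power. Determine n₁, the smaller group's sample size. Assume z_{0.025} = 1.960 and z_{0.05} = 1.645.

n₁ = 31

With allocation ratio k = n₂/n₁ = 4, Var(x̄₁−x̄₂) = σ²(1/n₁ + 1/(k·n₁)) = σ²·(k+1)/(k·n₁).
So n₁ = (1 + 1/k)·((z_{α/2} + z_β)/d)² = 1.250 × (3.605/0.73)².
n₁ = 1.250 × 24.39 = 30.5.
Round up: n₁ = 31, giving n₂ = 4 × 31 = 124.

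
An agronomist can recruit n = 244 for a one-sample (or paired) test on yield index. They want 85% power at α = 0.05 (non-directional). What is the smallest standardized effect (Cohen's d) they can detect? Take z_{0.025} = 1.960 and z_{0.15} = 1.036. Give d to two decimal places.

For a single sample (or paired design) of n = 244: d_min = (z_{α/2} + z_β)/√n.
z-sum = 1.960 + 1.036 = 2.996.
d_min = 2.996 / √244 = 2.996 / 15.620 = 0.192.

d_min ≈ 0.19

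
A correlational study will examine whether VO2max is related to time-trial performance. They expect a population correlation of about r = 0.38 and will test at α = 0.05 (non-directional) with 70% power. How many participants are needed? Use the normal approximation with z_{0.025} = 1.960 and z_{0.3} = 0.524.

n = 42

Fisher's z: C = ½·ln((1+r)/(1−r)) = ½·ln(2.2258) = 0.4001.
n = ((z_{α/2} + z_β)/C)² + 3.
(1.960 + 0.524) / 0.4001 = 2.484 / 0.4001 = 6.208.
n = 6.208² + 3 = 38.54 + 3 = 41.5.
Round up.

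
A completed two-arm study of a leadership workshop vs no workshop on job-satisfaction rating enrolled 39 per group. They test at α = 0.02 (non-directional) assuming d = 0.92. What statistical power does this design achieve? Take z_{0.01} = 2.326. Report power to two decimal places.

For two equal groups, power = Φ(d·√(n/2) − z_{α/2}).
d·√(n/2) = 0.92 × √(39/2) = 0.92 × 4.416 = 4.063.
z_β = 4.063 − 2.326 = 1.737.
Power = Φ(1.737) = 0.959.

power ≈ 0.96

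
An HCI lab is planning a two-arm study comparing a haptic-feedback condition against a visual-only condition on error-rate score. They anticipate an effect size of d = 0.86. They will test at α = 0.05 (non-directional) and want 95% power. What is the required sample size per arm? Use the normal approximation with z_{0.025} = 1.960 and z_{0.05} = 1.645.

n = 36 per group

For two independent groups with equal n: n = 2·((z_{α/2} + z_β) / d)².
z_{α/2} + z_β = 1.960 + 1.645 = 3.605.
n = 2 × (3.605 / 0.86)² = 2 × 4.192² = 2 × 17.57 = 35.1.
Round up to the next whole participant.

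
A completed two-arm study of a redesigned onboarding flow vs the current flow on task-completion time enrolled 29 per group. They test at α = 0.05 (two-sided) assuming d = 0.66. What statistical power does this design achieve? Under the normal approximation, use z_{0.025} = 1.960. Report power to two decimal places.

power ≈ 0.71

For two equal groups, power = Φ(d·√(n/2) − z_{α/2}).
d·√(n/2) = 0.66 × √(29/2) = 0.66 × 3.808 = 2.513.
z_β = 2.513 − 1.960 = 0.553.
Power = Φ(0.553) = 0.710.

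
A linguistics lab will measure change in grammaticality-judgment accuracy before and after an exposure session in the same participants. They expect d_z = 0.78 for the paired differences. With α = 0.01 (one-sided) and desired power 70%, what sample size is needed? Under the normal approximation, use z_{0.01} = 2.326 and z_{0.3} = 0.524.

n = 14 pairs

For a paired (one-sample on differences) test: n = ((z_{α} + z_β) / d)².
z_{α} + z_β = 2.326 + 0.524 = 2.850.
n = (2.850 / 0.78)² = 3.654² = 13.35.
Round up.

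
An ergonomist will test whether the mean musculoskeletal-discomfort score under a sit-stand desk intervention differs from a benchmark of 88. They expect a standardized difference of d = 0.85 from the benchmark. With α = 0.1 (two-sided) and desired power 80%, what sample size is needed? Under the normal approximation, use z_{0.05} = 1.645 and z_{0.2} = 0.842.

n = 9

For a one-sample test: n = ((z_{α/2} + z_β) / d)².
z_{α/2} + z_β = 1.645 + 0.842 = 2.487.
n = (2.487 / 0.85)² = 2.926² = 8.56.
Round up.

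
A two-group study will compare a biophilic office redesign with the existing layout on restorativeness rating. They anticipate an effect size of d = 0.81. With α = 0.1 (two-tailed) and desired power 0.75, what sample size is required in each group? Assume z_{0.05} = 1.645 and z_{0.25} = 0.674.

For two independent groups with equal n: n = 2·((z_{α/2} + z_β) / d)².
z_{α/2} + z_β = 1.645 + 0.674 = 2.319.
n = 2 × (2.319 / 0.81)² = 2 × 2.863² = 2 × 8.20 = 16.4.
Round up to the next whole participant.

n = 17 per group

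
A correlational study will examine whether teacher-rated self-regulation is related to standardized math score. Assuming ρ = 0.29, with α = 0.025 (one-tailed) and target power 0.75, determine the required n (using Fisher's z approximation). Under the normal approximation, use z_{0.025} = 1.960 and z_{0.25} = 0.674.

Fisher's z: C = ½·ln((1+r)/(1−r)) = ½·ln(1.8169) = 0.2986.
n = ((z_{α} + z_β)/C)² + 3.
(1.960 + 0.674) / 0.2986 = 2.634 / 0.2986 = 8.821.
n = 8.821² + 3 = 77.81 + 3 = 80.8.
Round up.

n = 81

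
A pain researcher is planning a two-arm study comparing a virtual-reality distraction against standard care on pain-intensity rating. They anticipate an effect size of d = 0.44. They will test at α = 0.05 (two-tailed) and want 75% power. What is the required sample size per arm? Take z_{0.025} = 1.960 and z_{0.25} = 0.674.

n = 72 per group

For two independent groups with equal n: n = 2·((z_{α/2} + z_β) / d)².
z_{α/2} + z_β = 1.960 + 0.674 = 2.634.
n = 2 × (2.634 / 0.44)² = 2 × 5.986² = 2 × 35.84 = 71.7.
Round up to the next whole participant.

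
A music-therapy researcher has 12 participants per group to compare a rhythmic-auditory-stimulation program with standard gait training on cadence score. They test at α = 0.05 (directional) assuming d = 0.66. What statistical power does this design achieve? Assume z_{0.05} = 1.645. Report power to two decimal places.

power ≈ 0.49

For two equal groups, power = Φ(d·√(n/2) − z_{α}).
d·√(n/2) = 0.66 × √(12/2) = 0.66 × 2.449 = 1.617.
z_β = 1.617 − 1.645 = -0.028.
Power = Φ(-0.028) = 0.489.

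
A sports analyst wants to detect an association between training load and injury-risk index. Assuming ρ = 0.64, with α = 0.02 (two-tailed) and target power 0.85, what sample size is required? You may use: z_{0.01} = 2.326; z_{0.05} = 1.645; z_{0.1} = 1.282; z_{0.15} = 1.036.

Fisher's z: C = ½·ln((1+r)/(1−r)) = ½·ln(4.5556) = 0.7582.
n = ((z_{α/2} + z_β)/C)² + 3.
(2.326 + 1.036) / 0.7582 = 3.362 / 0.7582 = 4.434.
n = 4.434² + 3 = 19.66 + 3 = 22.7.
Round up.

n = 23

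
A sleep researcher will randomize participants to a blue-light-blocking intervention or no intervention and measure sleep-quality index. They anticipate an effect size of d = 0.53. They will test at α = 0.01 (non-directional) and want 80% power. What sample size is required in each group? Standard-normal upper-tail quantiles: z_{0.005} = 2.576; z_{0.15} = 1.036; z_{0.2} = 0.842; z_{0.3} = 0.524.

For two independent groups with equal n: n = 2·((z_{α/2} + z_β) / d)².
z_{α/2} + z_β = 2.576 + 0.842 = 3.418.
n = 2 × (3.418 / 0.53)² = 2 × 6.449² = 2 × 41.59 = 83.2.
Round up to the next whole participant.

n = 84 per group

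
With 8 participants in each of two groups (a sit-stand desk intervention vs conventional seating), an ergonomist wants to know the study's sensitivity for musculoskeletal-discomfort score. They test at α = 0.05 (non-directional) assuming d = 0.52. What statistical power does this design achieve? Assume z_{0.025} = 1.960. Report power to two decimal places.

power ≈ 0.18

For two equal groups, power = Φ(d·√(n/2) − z_{α/2}).
d·√(n/2) = 0.52 × √(8/2) = 0.52 × 2.000 = 1.040.
z_β = 1.040 − 1.960 = -0.920.
Power = Φ(-0.920) = 0.179.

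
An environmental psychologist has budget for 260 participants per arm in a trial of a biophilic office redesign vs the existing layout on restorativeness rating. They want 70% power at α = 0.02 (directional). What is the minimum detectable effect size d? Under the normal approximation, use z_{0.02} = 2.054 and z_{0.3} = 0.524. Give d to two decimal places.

d_min ≈ 0.23

For two independent groups of n = 260 each: d_min = (z_{α} + z_β)·√(2/n).
z-sum = 2.054 + 0.524 = 2.578.
d_min = 2.578 × √(2/260) = 2.578 × 0.0877 = 0.226.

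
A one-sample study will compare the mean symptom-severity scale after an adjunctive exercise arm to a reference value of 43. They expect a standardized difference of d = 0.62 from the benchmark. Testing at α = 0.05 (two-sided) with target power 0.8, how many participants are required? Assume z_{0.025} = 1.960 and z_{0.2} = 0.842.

n = 21

For a one-sample test: n = ((z_{α/2} + z_β) / d)².
z_{α/2} + z_β = 1.960 + 0.842 = 2.802.
n = (2.802 / 0.62)² = 4.519² = 20.42.
Round up.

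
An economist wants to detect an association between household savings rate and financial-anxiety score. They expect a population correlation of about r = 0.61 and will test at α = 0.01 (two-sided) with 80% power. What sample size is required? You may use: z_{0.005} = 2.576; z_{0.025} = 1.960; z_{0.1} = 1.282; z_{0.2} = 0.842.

n = 27

Fisher's z: C = ½·ln((1+r)/(1−r)) = ½·ln(4.1282) = 0.7089.
n = ((z_{α/2} + z_β)/C)² + 3.
(2.576 + 0.842) / 0.7089 = 3.418 / 0.7089 = 4.822.
n = 4.822² + 3 = 23.25 + 3 = 26.2.
Round up.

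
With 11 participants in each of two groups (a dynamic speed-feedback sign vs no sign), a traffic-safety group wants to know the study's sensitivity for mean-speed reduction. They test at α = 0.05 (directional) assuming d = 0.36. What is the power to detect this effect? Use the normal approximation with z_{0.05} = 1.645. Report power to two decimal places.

power ≈ 0.21

For two equal groups, power = Φ(d·√(n/2) − z_{α}).
d·√(n/2) = 0.36 × √(11/2) = 0.36 × 2.345 = 0.844.
z_β = 0.844 − 1.645 = -0.801.
Power = Φ(-0.801) = 0.212.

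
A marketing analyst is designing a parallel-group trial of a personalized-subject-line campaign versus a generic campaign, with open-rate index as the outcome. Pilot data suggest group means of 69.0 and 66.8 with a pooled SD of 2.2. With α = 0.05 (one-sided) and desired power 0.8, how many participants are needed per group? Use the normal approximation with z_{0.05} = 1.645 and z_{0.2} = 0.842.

n = 13 per group

Cohen's d = |M₁ − M₂| / SD_pooled = |69.0 − 66.8| / 2.2 = 2.2 / 2.2 = 1.000.
For two independent groups with equal n: n = 2·((z_{α} + z_β) / d)².
z_{α} + z_β = 1.645 + 0.842 = 2.487.
n = 2 × (2.487 / 1.000)² = 2 × 2.487² = 2 × 6.19 = 12.4.
Round up to the next whole participant.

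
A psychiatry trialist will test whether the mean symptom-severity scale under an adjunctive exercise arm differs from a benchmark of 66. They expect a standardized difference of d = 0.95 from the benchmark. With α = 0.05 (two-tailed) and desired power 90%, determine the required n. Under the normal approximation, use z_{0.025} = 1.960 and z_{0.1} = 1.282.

n = 12

For a one-sample test: n = ((z_{α/2} + z_β) / d)².
z_{α/2} + z_β = 1.960 + 1.282 = 3.242.
n = (3.242 / 0.95)² = 3.413² = 11.65.
Round up.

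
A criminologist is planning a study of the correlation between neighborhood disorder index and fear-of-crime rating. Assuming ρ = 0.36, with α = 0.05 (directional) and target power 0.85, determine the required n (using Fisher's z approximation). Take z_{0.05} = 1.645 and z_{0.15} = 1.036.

Fisher's z: C = ½·ln((1+r)/(1−r)) = ½·ln(2.1250) = 0.3769.
n = ((z_{α} + z_β)/C)² + 3.
(1.645 + 1.036) / 0.3769 = 2.681 / 0.3769 = 7.113.
n = 7.113² + 3 = 50.60 + 3 = 53.6.
Round up.

n = 54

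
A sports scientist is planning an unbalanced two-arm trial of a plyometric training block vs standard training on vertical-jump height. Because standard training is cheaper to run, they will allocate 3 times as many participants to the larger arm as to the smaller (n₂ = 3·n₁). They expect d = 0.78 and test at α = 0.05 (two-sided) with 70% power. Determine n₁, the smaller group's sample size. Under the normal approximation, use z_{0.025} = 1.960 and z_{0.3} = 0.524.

With allocation ratio k = n₂/n₁ = 3, Var(x̄₁−x̄₂) = σ²(1/n₁ + 1/(k·n₁)) = σ²·(k+1)/(k·n₁).
So n₁ = (1 + 1/k)·((z_{α/2} + z_β)/d)² = 1.333 × (2.484/0.78)².
n₁ = 1.333 × 10.14 = 13.5.
Round up: n₁ = 14, giving n₂ = 3 × 14 = 42.

n₁ = 14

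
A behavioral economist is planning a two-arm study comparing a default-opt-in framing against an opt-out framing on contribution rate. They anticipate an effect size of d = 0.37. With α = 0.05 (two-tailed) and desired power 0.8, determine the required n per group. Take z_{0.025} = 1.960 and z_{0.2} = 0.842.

n = 115 per group

For two independent groups with equal n: n = 2·((z_{α/2} + z_β) / d)².
z_{α/2} + z_β = 1.960 + 0.842 = 2.802.
n = 2 × (2.802 / 0.37)² = 2 × 7.573² = 2 × 57.35 = 114.7.
Round up to the next whole participant.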